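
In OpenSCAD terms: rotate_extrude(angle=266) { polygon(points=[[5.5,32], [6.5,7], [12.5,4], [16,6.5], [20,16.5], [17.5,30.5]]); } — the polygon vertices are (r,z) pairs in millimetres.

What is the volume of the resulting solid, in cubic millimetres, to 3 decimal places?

Volume = 17937.172 mm³

Profile (r,z), 6 vertices: (5.5,32) (6.5,7) (12.5,4) (16,6.5) (20,16.5) (17.5,30.5)
edge 0: (5.5,32)→(6.5,7)  cross = 5.5·7 − 6.5·32 = -169.5000; (r_i+r_j)·cross = 12·-169.5000 = -2034.0000
edge 1: (6.5,7)→(12.5,4)  cross = 6.5·4 − 12.5·7 = -61.5000; (r_i+r_j)·cross = 19·-61.5000 = -1168.5000
edge 2: (12.5,4)→(16,6.5)  cross = 12.5·6.5 − 16·4 = 17.2500; (r_i+r_j)·cross = 28.5·17.2500 = 491.6250
edge 3: (16,6.5)→(20,16.5)  cross = 16·16.5 − 20·6.5 = 134.0000; (r_i+r_j)·cross = 36·134.0000 = 4824.0000
edge 4: (20,16.5)→(17.5,30.5)  cross = 20·30.5 − 17.5·16.5 = 321.2500; (r_i+r_j)·cross = 37.5·321.2500 = 12046.8750
edge 5: (17.5,30.5)→(5.5,32)  cross = 17.5·32 − 5.5·30.5 = 392.2500; (r_i+r_j)·cross = 23·392.2500 = 9021.7500
Σcross = 633.7500 → A = |Σcross|/2 = 316.8750 mm²
Σ(r_i+r_j)·cross = 23181.7500 → first moment M = |Σ|/6 = 3863.6250
R_c = M/A = 3863.6250/316.8750 = 12.1929 mm
θ = 266° = 4.642576 rad
V = θ·R_c·A = 4.642576·12.1929·316.8750 = 17937.172 mm³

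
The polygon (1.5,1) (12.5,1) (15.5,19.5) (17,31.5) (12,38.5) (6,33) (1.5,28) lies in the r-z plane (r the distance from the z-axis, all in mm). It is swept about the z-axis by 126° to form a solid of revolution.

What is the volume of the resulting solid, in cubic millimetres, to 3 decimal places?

Volume = 8461.873 mm³

Profile (r,z), 7 vertices: (1.5,1) (12.5,1) (15.5,19.5) (17,31.5) (12,38.5) (6,33) (1.5,28)
edge 0: (1.5,1)→(12.5,1)  cross = 1.5·1 − 12.5·1 = -11.0000; (r_i+r_j)·cross = 14·-11.0000 = -154.0000
edge 1: (12.5,1)→(15.5,19.5)  cross = 12.5·19.5 − 15.5·1 = 228.2500; (r_i+r_j)·cross = 28·228.2500 = 6391.0000
edge 2: (15.5,19.5)→(17,31.5)  cross = 15.5·31.5 − 17·19.5 = 156.7500; (r_i+r_j)·cross = 32.5·156.7500 = 5094.3750
edge 3: (17,31.5)→(12,38.5)  cross = 17·38.5 − 12·31.5 = 276.5000; (r_i+r_j)·cross = 29·276.5000 = 8018.5000
edge 4: (12,38.5)→(6,33)  cross = 12·33 − 6·38.5 = 165.0000; (r_i+r_j)·cross = 18·165.0000 = 2970.0000
edge 5: (6,33)→(1.5,28)  cross = 6·28 − 1.5·33 = 118.5000; (r_i+r_j)·cross = 7.5·118.5000 = 888.7500
edge 6: (1.5,28)→(1.5,1)  cross = 1.5·1 − 1.5·28 = -40.5000; (r_i+r_j)·cross = 3·-40.5000 = -121.5000
Σcross = 893.5000 → A = |Σcross|/2 = 446.7500 mm²
Σ(r_i+r_j)·cross = 23087.1250 → first moment M = |Σ|/6 = 3847.8542
R_c = M/A = 3847.8542/446.7500 = 8.6130 mm
θ = 126° = 2.199115 rad
V = θ·R_c·A = 2.199115·8.6130·446.7500 = 8461.873 mm³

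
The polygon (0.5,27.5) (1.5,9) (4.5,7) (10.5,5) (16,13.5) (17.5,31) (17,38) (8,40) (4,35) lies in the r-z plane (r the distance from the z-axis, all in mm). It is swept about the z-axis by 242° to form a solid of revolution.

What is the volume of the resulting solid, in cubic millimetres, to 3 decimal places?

Volume = 17835.792 mm³

Profile (r,z), 9 vertices: (0.5,27.5) (1.5,9) (4.5,7) (10.5,5) (16,13.5) (17.5,31) (17,38) (8,40) (4,35)
edge 0: (0.5,27.5)→(1.5,9)  cross = 0.5·9 − 1.5·27.5 = -36.7500; (r_i+r_j)·cross = 2·-36.7500 = -73.5000
edge 1: (1.5,9)→(4.5,7)  cross = 1.5·7 − 4.5·9 = -30.0000; (r_i+r_j)·cross = 6·-30.0000 = -180.0000
edge 2: (4.5,7)→(10.5,5)  cross = 4.5·5 − 10.5·7 = -51.0000; (r_i+r_j)·cross = 15·-51.0000 = -765.0000
edge 3: (10.5,5)→(16,13.5)  cross = 10.5·13.5 − 16·5 = 61.7500; (r_i+r_j)·cross = 26.5·61.7500 = 1636.3750
edge 4: (16,13.5)→(17.5,31)  cross = 16·31 − 17.5·13.5 = 259.7500; (r_i+r_j)·cross = 33.5·259.7500 = 8701.6250
edge 5: (17.5,31)→(17,38)  cross = 17.5·38 − 17·31 = 138.0000; (r_i+r_j)·cross = 34.5·138.0000 = 4761.0000
edge 6: (17,38)→(8,40)  cross = 17·40 − 8·38 = 376.0000; (r_i+r_j)·cross = 25·376.0000 = 9400.0000
edge 7: (8,40)→(4,35)  cross = 8·35 − 4·40 = 120.0000; (r_i+r_j)·cross = 12·120.0000 = 1440.0000
edge 8: (4,35)→(0.5,27.5)  cross = 4·27.5 − 0.5·35 = 92.5000; (r_i+r_j)·cross = 4.5·92.5000 = 416.2500
Σcross = 930.2500 → A = |Σcross|/2 = 465.1250 mm²
Σ(r_i+r_j)·cross = 25336.7500 → first moment M = |Σ|/6 = 4222.7917
R_c = M/A = 4222.7917/465.1250 = 9.0788 mm
θ = 242° = 4.223697 rad
V = θ·R_c·A = 4.223697·9.0788·465.1250 = 17835.792 mm³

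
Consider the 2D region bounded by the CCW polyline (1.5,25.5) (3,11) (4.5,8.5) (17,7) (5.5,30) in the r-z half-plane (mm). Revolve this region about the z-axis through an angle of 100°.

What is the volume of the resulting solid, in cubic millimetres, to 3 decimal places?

Profile (r,z), 5 vertices: (1.5,25.5) (3,11) (4.5,8.5) (17,7) (5.5,30)
edge 0: (1.5,25.5)→(3,11)  cross = 1.5·11 − 3·25.5 = -60.0000; (r_i+r_j)·cross = 4.5·-60.0000 = -270.0000
edge 1: (3,11)→(4.5,8.5)  cross = 3·8.5 − 4.5·11 = -24.0000; (r_i+r_j)·cross = 7.5·-24.0000 = -180.0000
edge 2: (4.5,8.5)→(17,7)  cross = 4.5·7 − 17·8.5 = -113.0000; (r_i+r_j)·cross = 21.5·-113.0000 = -2429.5000
edge 3: (17,7)→(5.5,30)  cross = 17·30 − 5.5·7 = 471.5000; (r_i+r_j)·cross = 22.5·471.5000 = 10608.7500
edge 4: (5.5,30)→(1.5,25.5)  cross = 5.5·25.5 − 1.5·30 = 95.2500; (r_i+r_j)·cross = 7·95.2500 = 666.7500
Σcross = 369.7500 → A = |Σcross|/2 = 184.8750 mm²
Σ(r_i+r_j)·cross = 8396.0000 → first moment M = |Σ|/6 = 1399.3333
R_c = M/A = 1399.3333/184.8750 = 7.5691 mm
θ = 100° = 1.745329 rad
V = θ·R_c·A = 1.745329·7.5691·184.8750 = 2442.297 mm³

Volume = 2442.297 mm³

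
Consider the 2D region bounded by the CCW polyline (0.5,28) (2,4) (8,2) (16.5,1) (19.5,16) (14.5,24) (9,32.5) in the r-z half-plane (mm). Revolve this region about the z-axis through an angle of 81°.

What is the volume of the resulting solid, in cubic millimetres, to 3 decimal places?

Volume = 5663.467 mm³

Profile (r,z), 7 vertices: (0.5,28) (2,4) (8,2) (16.5,1) (19.5,16) (14.5,24) (9,32.5)
edge 0: (0.5,28)→(2,4)  cross = 0.5·4 − 2·28 = -54.0000; (r_i+r_j)·cross = 2.5·-54.0000 = -135.0000
edge 1: (2,4)→(8,2)  cross = 2·2 − 8·4 = -28.0000; (r_i+r_j)·cross = 10·-28.0000 = -280.0000
edge 2: (8,2)→(16.5,1)  cross = 8·1 − 16.5·2 = -25.0000; (r_i+r_j)·cross = 24.5·-25.0000 = -612.5000
edge 3: (16.5,1)→(19.5,16)  cross = 16.5·16 − 19.5·1 = 244.5000; (r_i+r_j)·cross = 36·244.5000 = 8802.0000
edge 4: (19.5,16)→(14.5,24)  cross = 19.5·24 − 14.5·16 = 236.0000; (r_i+r_j)·cross = 34·236.0000 = 8024.0000
edge 5: (14.5,24)→(9,32.5)  cross = 14.5·32.5 − 9·24 = 255.2500; (r_i+r_j)·cross = 23.5·255.2500 = 5998.3750
edge 6: (9,32.5)→(0.5,28)  cross = 9·28 − 0.5·32.5 = 235.7500; (r_i+r_j)·cross = 9.5·235.7500 = 2239.6250
Σcross = 864.5000 → A = |Σcross|/2 = 432.2500 mm²
Σ(r_i+r_j)·cross = 24036.5000 → first moment M = |Σ|/6 = 4006.0833
R_c = M/A = 4006.0833/432.2500 = 9.2680 mm
θ = 81° = 1.413717 rad
V = θ·R_c·A = 1.413717·9.2680·432.2500 = 5663.467 mm³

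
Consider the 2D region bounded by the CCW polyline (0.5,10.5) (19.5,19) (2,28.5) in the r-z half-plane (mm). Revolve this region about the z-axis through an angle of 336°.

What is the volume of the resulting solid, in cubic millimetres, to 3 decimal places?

Volume = 7079.684 mm³

Profile (r,z), 3 vertices: (0.5,10.5) (19.5,19) (2,28.5)
edge 0: (0.5,10.5)→(19.5,19)  cross = 0.5·19 − 19.5·10.5 = -195.2500; (r_i+r_j)·cross = 20·-195.2500 = -3905.0000
edge 1: (19.5,19)→(2,28.5)  cross = 19.5·28.5 − 2·19 = 517.7500; (r_i+r_j)·cross = 21.5·517.7500 = 11131.6250
edge 2: (2,28.5)→(0.5,10.5)  cross = 2·10.5 − 0.5·28.5 = 6.7500; (r_i+r_j)·cross = 2.5·6.7500 = 16.8750
Σcross = 329.2500 → A = |Σcross|/2 = 164.6250 mm²
Σ(r_i+r_j)·cross = 7243.5000 → first moment M = |Σ|/6 = 1207.2500
R_c = M/A = 1207.2500/164.6250 = 7.3333 mm
θ = 336° = 5.864306 rad
V = θ·R_c·A = 5.864306·7.3333·164.6250 = 7079.684 mm³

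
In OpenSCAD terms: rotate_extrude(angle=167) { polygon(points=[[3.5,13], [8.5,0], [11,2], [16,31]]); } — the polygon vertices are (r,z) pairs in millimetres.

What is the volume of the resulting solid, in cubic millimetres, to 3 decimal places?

Profile (r,z), 4 vertices: (3.5,13) (8.5,0) (11,2) (16,31)
edge 0: (3.5,13)→(8.5,0)  cross = 3.5·0 − 8.5·13 = -110.5000; (r_i+r_j)·cross = 12·-110.5000 = -1326.0000
edge 1: (8.5,0)→(11,2)  cross = 8.5·2 − 11·0 = 17.0000; (r_i+r_j)·cross = 19.5·17.0000 = 331.5000
edge 2: (11,2)→(16,31)  cross = 11·31 − 16·2 = 309.0000; (r_i+r_j)·cross = 27·309.0000 = 8343.0000
edge 3: (16,31)→(3.5,13)  cross = 16·13 − 3.5·31 = 99.5000; (r_i+r_j)·cross = 19.5·99.5000 = 1940.2500
Σcross = 315.0000 → A = |Σcross|/2 = 157.5000 mm²
Σ(r_i+r_j)·cross = 9288.7500 → first moment M = |Σ|/6 = 1548.1250
R_c = M/A = 1548.1250/157.5000 = 9.8294 mm
θ = 167° = 2.914700 rad
V = θ·R_c·A = 2.914700·9.8294·157.5000 = 4512.320 mm³

Volume = 4512.320 mm³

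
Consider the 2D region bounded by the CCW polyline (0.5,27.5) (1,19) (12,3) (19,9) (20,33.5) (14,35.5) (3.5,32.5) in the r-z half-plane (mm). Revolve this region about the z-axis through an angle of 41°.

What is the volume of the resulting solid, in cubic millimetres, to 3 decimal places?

Profile (r,z), 7 vertices: (0.5,27.5) (1,19) (12,3) (19,9) (20,33.5) (14,35.5) (3.5,32.5)
edge 0: (0.5,27.5)→(1,19)  cross = 0.5·19 − 1·27.5 = -18.0000; (r_i+r_j)·cross = 1.5·-18.0000 = -27.0000
edge 1: (1,19)→(12,3)  cross = 1·3 − 12·19 = -225.0000; (r_i+r_j)·cross = 13·-225.0000 = -2925.0000
edge 2: (12,3)→(19,9)  cross = 12·9 − 19·3 = 51.0000; (r_i+r_j)·cross = 31·51.0000 = 1581.0000
edge 3: (19,9)→(20,33.5)  cross = 19·33.5 − 20·9 = 456.5000; (r_i+r_j)·cross = 39·456.5000 = 17803.5000
edge 4: (20,33.5)→(14,35.5)  cross = 20·35.5 − 14·33.5 = 241.0000; (r_i+r_j)·cross = 34·241.0000 = 8194.0000
edge 5: (14,35.5)→(3.5,32.5)  cross = 14·32.5 − 3.5·35.5 = 330.7500; (r_i+r_j)·cross = 17.5·330.7500 = 5788.1250
edge 6: (3.5,32.5)→(0.5,27.5)  cross = 3.5·27.5 − 0.5·32.5 = 80.0000; (r_i+r_j)·cross = 4·80.0000 = 320.0000
Σcross = 916.2500 → A = |Σcross|/2 = 458.1250 mm²
Σ(r_i+r_j)·cross = 30734.6250 → first moment M = |Σ|/6 = 5122.4375
R_c = M/A = 5122.4375/458.1250 = 11.1813 mm
θ = 41° = 0.715585 rad
V = θ·R_c·A = 0.715585·11.1813·458.1250 = 3665.539 mm³

Volume = 3665.539 mm³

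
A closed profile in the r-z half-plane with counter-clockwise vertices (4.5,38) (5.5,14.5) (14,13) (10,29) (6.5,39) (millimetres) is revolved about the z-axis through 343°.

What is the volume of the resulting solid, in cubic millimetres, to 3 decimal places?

Volume = 6718.326 mm³

Profile (r,z), 5 vertices: (4.5,38) (5.5,14.5) (14,13) (10,29) (6.5,39)
edge 0: (4.5,38)→(5.5,14.5)  cross = 4.5·14.5 − 5.5·38 = -143.7500; (r_i+r_j)·cross = 10·-143.7500 = -1437.5000
edge 1: (5.5,14.5)→(14,13)  cross = 5.5·13 − 14·14.5 = -131.5000; (r_i+r_j)·cross = 19.5·-131.5000 = -2564.2500
edge 2: (14,13)→(10,29)  cross = 14·29 − 10·13 = 276.0000; (r_i+r_j)·cross = 24·276.0000 = 6624.0000
edge 3: (10,29)→(6.5,39)  cross = 10·39 − 6.5·29 = 201.5000; (r_i+r_j)·cross = 16.5·201.5000 = 3324.7500
edge 4: (6.5,39)→(4.5,38)  cross = 6.5·38 − 4.5·39 = 71.5000; (r_i+r_j)·cross = 11·71.5000 = 786.5000
Σcross = 273.7500 → A = |Σcross|/2 = 136.8750 mm²
Σ(r_i+r_j)·cross = 6733.5000 → first moment M = |Σ|/6 = 1122.2500
R_c = M/A = 1122.2500/136.8750 = 8.1991 mm
θ = 343° = 5.986479 rad
V = θ·R_c·A = 5.986479·8.1991·136.8750 = 6718.326 mm³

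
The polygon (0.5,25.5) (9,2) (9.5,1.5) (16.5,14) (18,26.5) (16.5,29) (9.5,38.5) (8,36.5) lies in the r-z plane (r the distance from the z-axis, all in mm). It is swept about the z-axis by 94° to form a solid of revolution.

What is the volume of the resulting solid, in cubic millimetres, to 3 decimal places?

Volume = 5869.964 mm³

Profile (r,z), 8 vertices: (0.5,25.5) (9,2) (9.5,1.5) (16.5,14) (18,26.5) (16.5,29) (9.5,38.5) (8,36.5)
edge 0: (0.5,25.5)→(9,2)  cross = 0.5·2 − 9·25.5 = -228.5000; (r_i+r_j)·cross = 9.5·-228.5000 = -2170.7500
edge 1: (9,2)→(9.5,1.5)  cross = 9·1.5 − 9.5·2 = -5.5000; (r_i+r_j)·cross = 18.5·-5.5000 = -101.7500
edge 2: (9.5,1.5)→(16.5,14)  cross = 9.5·14 − 16.5·1.5 = 108.2500; (r_i+r_j)·cross = 26·108.2500 = 2814.5000
edge 3: (16.5,14)→(18,26.5)  cross = 16.5·26.5 − 18·14 = 185.2500; (r_i+r_j)·cross = 34.5·185.2500 = 6391.1250
edge 4: (18,26.5)→(16.5,29)  cross = 18·29 − 16.5·26.5 = 84.7500; (r_i+r_j)·cross = 34.5·84.7500 = 2923.8750
edge 5: (16.5,29)→(9.5,38.5)  cross = 16.5·38.5 − 9.5·29 = 359.7500; (r_i+r_j)·cross = 26·359.7500 = 9353.5000
edge 6: (9.5,38.5)→(8,36.5)  cross = 9.5·36.5 − 8·38.5 = 38.7500; (r_i+r_j)·cross = 17.5·38.7500 = 678.1250
edge 7: (8,36.5)→(0.5,25.5)  cross = 8·25.5 − 0.5·36.5 = 185.7500; (r_i+r_j)·cross = 8.5·185.7500 = 1578.8750
Σcross = 728.5000 → A = |Σcross|/2 = 364.2500 mm²
Σ(r_i+r_j)·cross = 21467.5000 → first moment M = |Σ|/6 = 3577.9167
R_c = M/A = 3577.9167/364.2500 = 9.8227 mm
θ = 94° = 1.640609 rad
V = θ·R_c·A = 1.640609·9.8227·364.2500 = 5869.964 mm³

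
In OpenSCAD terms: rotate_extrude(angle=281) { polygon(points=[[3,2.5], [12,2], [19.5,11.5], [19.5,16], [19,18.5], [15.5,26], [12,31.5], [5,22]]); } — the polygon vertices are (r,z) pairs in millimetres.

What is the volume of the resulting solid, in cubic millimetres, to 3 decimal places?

Profile (r,z), 8 vertices: (3,2.5) (12,2) (19.5,11.5) (19.5,16) (19,18.5) (15.5,26) (12,31.5) (5,22)
edge 0: (3,2.5)→(12,2)  cross = 3·2 − 12·2.5 = -24.0000; (r_i+r_j)·cross = 15·-24.0000 = -360.0000
edge 1: (12,2)→(19.5,11.5)  cross = 12·11.5 − 19.5·2 = 99.0000; (r_i+r_j)·cross = 31.5·99.0000 = 3118.5000
edge 2: (19.5,11.5)→(19.5,16)  cross = 19.5·16 − 19.5·11.5 = 87.7500; (r_i+r_j)·cross = 39·87.7500 = 3422.2500
edge 3: (19.5,16)→(19,18.5)  cross = 19.5·18.5 − 19·16 = 56.7500; (r_i+r_j)·cross = 38.5·56.7500 = 2184.8750
edge 4: (19,18.5)→(15.5,26)  cross = 19·26 − 15.5·18.5 = 207.2500; (r_i+r_j)·cross = 34.5·207.2500 = 7150.1250
edge 5: (15.5,26)→(12,31.5)  cross = 15.5·31.5 − 12·26 = 176.2500; (r_i+r_j)·cross = 27.5·176.2500 = 4846.8750
edge 6: (12,31.5)→(5,22)  cross = 12·22 − 5·31.5 = 106.5000; (r_i+r_j)·cross = 17·106.5000 = 1810.5000
edge 7: (5,22)→(3,2.5)  cross = 5·2.5 − 3·22 = -53.5000; (r_i+r_j)·cross = 8·-53.5000 = -428.0000
Σcross = 656.0000 → A = |Σcross|/2 = 328.0000 mm²
Σ(r_i+r_j)·cross = 21745.1250 → first moment M = |Σ|/6 = 3624.1875
R_c = M/A = 3624.1875/328.0000 = 11.0494 mm
θ = 281° = 4.904375 rad
V = θ·R_c·A = 4.904375·11.0494·328.0000 = 17774.375 mm³

Volume = 17774.375 mm³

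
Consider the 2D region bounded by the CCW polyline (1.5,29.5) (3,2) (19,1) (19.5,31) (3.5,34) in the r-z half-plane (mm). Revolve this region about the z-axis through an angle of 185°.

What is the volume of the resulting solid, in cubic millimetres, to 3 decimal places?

Volume = 18181.571 mm³

Profile (r,z), 5 vertices: (1.5,29.5) (3,2) (19,1) (19.5,31) (3.5,34)
edge 0: (1.5,29.5)→(3,2)  cross = 1.5·2 − 3·29.5 = -85.5000; (r_i+r_j)·cross = 4.5·-85.5000 = -384.7500
edge 1: (3,2)→(19,1)  cross = 3·1 − 19·2 = -35.0000; (r_i+r_j)·cross = 22·-35.0000 = -770.0000
edge 2: (19,1)→(19.5,31)  cross = 19·31 − 19.5·1 = 569.5000; (r_i+r_j)·cross = 38.5·569.5000 = 21925.7500
edge 3: (19.5,31)→(3.5,34)  cross = 19.5·34 − 3.5·31 = 554.5000; (r_i+r_j)·cross = 23·554.5000 = 12753.5000
edge 4: (3.5,34)→(1.5,29.5)  cross = 3.5·29.5 − 1.5·34 = 52.2500; (r_i+r_j)·cross = 5·52.2500 = 261.2500
Σcross = 1055.7500 → A = |Σcross|/2 = 527.8750 mm²
Σ(r_i+r_j)·cross = 33785.7500 → first moment M = |Σ|/6 = 5630.9583
R_c = M/A = 5630.9583/527.8750 = 10.6672 mm
θ = 185° = 3.228859 rad
V = θ·R_c·A = 3.228859·10.6672·527.8750 = 18181.571 mm³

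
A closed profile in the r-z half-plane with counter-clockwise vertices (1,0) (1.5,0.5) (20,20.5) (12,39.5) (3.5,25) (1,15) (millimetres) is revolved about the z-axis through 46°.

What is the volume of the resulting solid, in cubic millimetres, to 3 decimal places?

Volume = 2737.222 mm³

Profile (r,z), 6 vertices: (1,0) (1.5,0.5) (20,20.5) (12,39.5) (3.5,25) (1,15)
edge 0: (1,0)→(1.5,0.5)  cross = 1·0.5 − 1.5·0 = 0.5000; (r_i+r_j)·cross = 2.5·0.5000 = 1.2500
edge 1: (1.5,0.5)→(20,20.5)  cross = 1.5·20.5 − 20·0.5 = 20.7500; (r_i+r_j)·cross = 21.5·20.7500 = 446.1250
edge 2: (20,20.5)→(12,39.5)  cross = 20·39.5 − 12·20.5 = 544.0000; (r_i+r_j)·cross = 32·544.0000 = 17408.0000
edge 3: (12,39.5)→(3.5,25)  cross = 12·25 − 3.5·39.5 = 161.7500; (r_i+r_j)·cross = 15.5·161.7500 = 2507.1250
edge 4: (3.5,25)→(1,15)  cross = 3.5·15 − 1·25 = 27.5000; (r_i+r_j)·cross = 4.5·27.5000 = 123.7500
edge 5: (1,15)→(1,0)  cross = 1·0 − 1·15 = -15.0000; (r_i+r_j)·cross = 2·-15.0000 = -30.0000
Σcross = 739.5000 → A = |Σcross|/2 = 369.7500 mm²
Σ(r_i+r_j)·cross = 20456.2500 → first moment M = |Σ|/6 = 3409.3750
R_c = M/A = 3409.3750/369.7500 = 9.2208 mm
θ = 46° = 0.802851 rad
V = θ·R_c·A = 0.802851·9.2208·369.7500 = 2737.222 mm³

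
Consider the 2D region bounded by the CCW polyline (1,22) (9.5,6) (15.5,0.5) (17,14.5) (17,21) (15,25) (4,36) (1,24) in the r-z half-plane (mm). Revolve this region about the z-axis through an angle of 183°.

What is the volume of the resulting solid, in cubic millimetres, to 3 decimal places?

Profile (r,z), 8 vertices: (1,22) (9.5,6) (15.5,0.5) (17,14.5) (17,21) (15,25) (4,36) (1,24)
edge 0: (1,22)→(9.5,6)  cross = 1·6 − 9.5·22 = -203.0000; (r_i+r_j)·cross = 10.5·-203.0000 = -2131.5000
edge 1: (9.5,6)→(15.5,0.5)  cross = 9.5·0.5 − 15.5·6 = -88.2500; (r_i+r_j)·cross = 25·-88.2500 = -2206.2500
edge 2: (15.5,0.5)→(17,14.5)  cross = 15.5·14.5 − 17·0.5 = 216.2500; (r_i+r_j)·cross = 32.5·216.2500 = 7028.1250
edge 3: (17,14.5)→(17,21)  cross = 17·21 − 17·14.5 = 110.5000; (r_i+r_j)·cross = 34·110.5000 = 3757.0000
edge 4: (17,21)→(15,25)  cross = 17·25 − 15·21 = 110.0000; (r_i+r_j)·cross = 32·110.0000 = 3520.0000
edge 5: (15,25)→(4,36)  cross = 15·36 − 4·25 = 440.0000; (r_i+r_j)·cross = 19·440.0000 = 8360.0000
edge 6: (4,36)→(1,24)  cross = 4·24 − 1·36 = 60.0000; (r_i+r_j)·cross = 5·60.0000 = 300.0000
edge 7: (1,24)→(1,22)  cross = 1·22 − 1·24 = -2.0000; (r_i+r_j)·cross = 2·-2.0000 = -4.0000
Σcross = 643.5000 → A = |Σcross|/2 = 321.7500 mm²
Σ(r_i+r_j)·cross = 18623.3750 → first moment M = |Σ|/6 = 3103.8958
R_c = M/A = 3103.8958/321.7500 = 9.6469 mm
θ = 183° = 3.193953 rad
V = θ·R_c·A = 3.193953·9.6469·321.7500 = 9913.696 mm³

Volume = 9913.696 mm³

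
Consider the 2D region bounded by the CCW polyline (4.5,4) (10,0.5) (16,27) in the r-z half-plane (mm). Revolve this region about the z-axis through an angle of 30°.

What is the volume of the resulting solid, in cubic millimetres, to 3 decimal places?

Volume = 443.826 mm³

Profile (r,z), 3 vertices: (4.5,4) (10,0.5) (16,27)
edge 0: (4.5,4)→(10,0.5)  cross = 4.5·0.5 − 10·4 = -37.7500; (r_i+r_j)·cross = 14.5·-37.7500 = -547.3750
edge 1: (10,0.5)→(16,27)  cross = 10·27 − 16·0.5 = 262.0000; (r_i+r_j)·cross = 26·262.0000 = 6812.0000
edge 2: (16,27)→(4.5,4)  cross = 16·4 − 4.5·27 = -57.5000; (r_i+r_j)·cross = 20.5·-57.5000 = -1178.7500
Σcross = 166.7500 → A = |Σcross|/2 = 83.3750 mm²
Σ(r_i+r_j)·cross = 5085.8750 → first moment M = |Σ|/6 = 847.6458
R_c = M/A = 847.6458/83.3750 = 10.1667 mm
θ = 30° = 0.523599 rad
V = θ·R_c·A = 0.523599·10.1667·83.3750 = 443.826 mm³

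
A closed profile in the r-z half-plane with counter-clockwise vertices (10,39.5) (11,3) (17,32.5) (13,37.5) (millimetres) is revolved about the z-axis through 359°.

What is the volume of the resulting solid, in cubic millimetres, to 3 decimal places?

Volume = 10153.619 mm³

Profile (r,z), 4 vertices: (10,39.5) (11,3) (17,32.5) (13,37.5)
edge 0: (10,39.5)→(11,3)  cross = 10·3 − 11·39.5 = -404.5000; (r_i+r_j)·cross = 21·-404.5000 = -8494.5000
edge 1: (11,3)→(17,32.5)  cross = 11·32.5 − 17·3 = 306.5000; (r_i+r_j)·cross = 28·306.5000 = 8582.0000
edge 2: (17,32.5)→(13,37.5)  cross = 17·37.5 − 13·32.5 = 215.0000; (r_i+r_j)·cross = 30·215.0000 = 6450.0000
edge 3: (13,37.5)→(10,39.5)  cross = 13·39.5 − 10·37.5 = 138.5000; (r_i+r_j)·cross = 23·138.5000 = 3185.5000
Σcross = 255.5000 → A = |Σcross|/2 = 127.7500 mm²
Σ(r_i+r_j)·cross = 9723.0000 → first moment M = |Σ|/6 = 1620.5000
R_c = M/A = 1620.5000/127.7500 = 12.6849 mm
θ = 359° = 6.265732 rad
V = θ·R_c·A = 6.265732·12.6849·127.7500 = 10153.619 mm³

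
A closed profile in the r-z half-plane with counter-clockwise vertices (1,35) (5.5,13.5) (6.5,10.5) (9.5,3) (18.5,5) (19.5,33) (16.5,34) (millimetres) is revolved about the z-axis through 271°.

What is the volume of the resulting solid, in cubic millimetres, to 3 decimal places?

Volume = 23838.208 mm³

Profile (r,z), 7 vertices: (1,35) (5.5,13.5) (6.5,10.5) (9.5,3) (18.5,5) (19.5,33) (16.5,34)
edge 0: (1,35)→(5.5,13.5)  cross = 1·13.5 − 5.5·35 = -179.0000; (r_i+r_j)·cross = 6.5·-179.0000 = -1163.5000
edge 1: (5.5,13.5)→(6.5,10.5)  cross = 5.5·10.5 − 6.5·13.5 = -30.0000; (r_i+r_j)·cross = 12·-30.0000 = -360.0000
edge 2: (6.5,10.5)→(9.5,3)  cross = 6.5·3 − 9.5·10.5 = -80.2500; (r_i+r_j)·cross = 16·-80.2500 = -1284.0000
edge 3: (9.5,3)→(18.5,5)  cross = 9.5·5 − 18.5·3 = -8.0000; (r_i+r_j)·cross = 28·-8.0000 = -224.0000
edge 4: (18.5,5)→(19.5,33)  cross = 18.5·33 − 19.5·5 = 513.0000; (r_i+r_j)·cross = 38·513.0000 = 19494.0000
edge 5: (19.5,33)→(16.5,34)  cross = 19.5·34 − 16.5·33 = 118.5000; (r_i+r_j)·cross = 36·118.5000 = 4266.0000
edge 6: (16.5,34)→(1,35)  cross = 16.5·35 − 1·34 = 543.5000; (r_i+r_j)·cross = 17.5·543.5000 = 9511.2500
Σcross = 877.7500 → A = |Σcross|/2 = 438.8750 mm²
Σ(r_i+r_j)·cross = 30239.7500 → first moment M = |Σ|/6 = 5039.9583
R_c = M/A = 5039.9583/438.8750 = 11.4838 mm
θ = 271° = 4.729842 rad
V = θ·R_c·A = 4.729842·11.4838·438.8750 = 23838.208 mm³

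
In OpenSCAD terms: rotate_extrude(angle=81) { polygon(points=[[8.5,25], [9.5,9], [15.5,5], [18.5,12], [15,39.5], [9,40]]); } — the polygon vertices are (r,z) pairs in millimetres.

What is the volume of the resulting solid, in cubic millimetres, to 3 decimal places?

Profile (r,z), 6 vertices: (8.5,25) (9.5,9) (15.5,5) (18.5,12) (15,39.5) (9,40)
edge 0: (8.5,25)→(9.5,9)  cross = 8.5·9 − 9.5·25 = -161.0000; (r_i+r_j)·cross = 18·-161.0000 = -2898.0000
edge 1: (9.5,9)→(15.5,5)  cross = 9.5·5 − 15.5·9 = -92.0000; (r_i+r_j)·cross = 25·-92.0000 = -2300.0000
edge 2: (15.5,5)→(18.5,12)  cross = 15.5·12 − 18.5·5 = 93.5000; (r_i+r_j)·cross = 34·93.5000 = 3179.0000
edge 3: (18.5,12)→(15,39.5)  cross = 18.5·39.5 − 15·12 = 550.7500; (r_i+r_j)·cross = 33.5·550.7500 = 18450.1250
edge 4: (15,39.5)→(9,40)  cross = 15·40 − 9·39.5 = 244.5000; (r_i+r_j)·cross = 24·244.5000 = 5868.0000
edge 5: (9,40)→(8.5,25)  cross = 9·25 − 8.5·40 = -115.0000; (r_i+r_j)·cross = 17.5·-115.0000 = -2012.5000
Σcross = 520.7500 → A = |Σcross|/2 = 260.3750 mm²
Σ(r_i+r_j)·cross = 20286.6250 → first moment M = |Σ|/6 = 3381.1042
R_c = M/A = 3381.1042/260.3750 = 12.9855 mm
θ = 81° = 1.413717 rad
V = θ·R_c·A = 1.413717·12.9855·260.3750 = 4779.923 mm³

Volume = 4779.923 mm³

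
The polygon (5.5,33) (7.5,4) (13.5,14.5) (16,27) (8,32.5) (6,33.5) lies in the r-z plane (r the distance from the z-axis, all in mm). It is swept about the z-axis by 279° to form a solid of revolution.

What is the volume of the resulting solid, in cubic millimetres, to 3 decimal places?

Profile (r,z), 6 vertices: (5.5,33) (7.5,4) (13.5,14.5) (16,27) (8,32.5) (6,33.5)
edge 0: (5.5,33)→(7.5,4)  cross = 5.5·4 − 7.5·33 = -225.5000; (r_i+r_j)·cross = 13·-225.5000 = -2931.5000
edge 1: (7.5,4)→(13.5,14.5)  cross = 7.5·14.5 − 13.5·4 = 54.7500; (r_i+r_j)·cross = 21·54.7500 = 1149.7500
edge 2: (13.5,14.5)→(16,27)  cross = 13.5·27 − 16·14.5 = 132.5000; (r_i+r_j)·cross = 29.5·132.5000 = 3908.7500
edge 3: (16,27)→(8,32.5)  cross = 16·32.5 − 8·27 = 304.0000; (r_i+r_j)·cross = 24·304.0000 = 7296.0000
edge 4: (8,32.5)→(6,33.5)  cross = 8·33.5 − 6·32.5 = 73.0000; (r_i+r_j)·cross = 14·73.0000 = 1022.0000
edge 5: (6,33.5)→(5.5,33)  cross = 6·33 − 5.5·33.5 = 13.7500; (r_i+r_j)·cross = 11.5·13.7500 = 158.1250
Σcross = 352.5000 → A = |Σcross|/2 = 176.2500 mm²
Σ(r_i+r_j)·cross = 10603.1250 → first moment M = |Σ|/6 = 1767.1875
R_c = M/A = 1767.1875/176.2500 = 10.0266 mm
θ = 279° = 4.869469 rad
V = θ·R_c·A = 4.869469·10.0266·176.2500 = 8605.264 mm³

Volume = 8605.264 mm³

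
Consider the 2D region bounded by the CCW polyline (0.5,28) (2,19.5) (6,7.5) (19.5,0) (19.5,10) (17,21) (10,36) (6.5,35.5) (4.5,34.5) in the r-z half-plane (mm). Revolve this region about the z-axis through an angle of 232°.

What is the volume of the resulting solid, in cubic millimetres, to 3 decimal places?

Profile (r,z), 9 vertices: (0.5,28) (2,19.5) (6,7.5) (19.5,0) (19.5,10) (17,21) (10,36) (6.5,35.5) (4.5,34.5)
edge 0: (0.5,28)→(2,19.5)  cross = 0.5·19.5 − 2·28 = -46.2500; (r_i+r_j)·cross = 2.5·-46.2500 = -115.6250
edge 1: (2,19.5)→(6,7.5)  cross = 2·7.5 − 6·19.5 = -102.0000; (r_i+r_j)·cross = 8·-102.0000 = -816.0000
edge 2: (6,7.5)→(19.5,0)  cross = 6·0 − 19.5·7.5 = -146.2500; (r_i+r_j)·cross = 25.5·-146.2500 = -3729.3750
edge 3: (19.5,0)→(19.5,10)  cross = 19.5·10 − 19.5·0 = 195.0000; (r_i+r_j)·cross = 39·195.0000 = 7605.0000
edge 4: (19.5,10)→(17,21)  cross = 19.5·21 − 17·10 = 239.5000; (r_i+r_j)·cross = 36.5·239.5000 = 8741.7500
edge 5: (17,21)→(10,36)  cross = 17·36 − 10·21 = 402.0000; (r_i+r_j)·cross = 27·402.0000 = 10854.0000
edge 6: (10,36)→(6.5,35.5)  cross = 10·35.5 − 6.5·36 = 121.0000; (r_i+r_j)·cross = 16.5·121.0000 = 1996.5000
edge 7: (6.5,35.5)→(4.5,34.5)  cross = 6.5·34.5 − 4.5·35.5 = 64.5000; (r_i+r_j)·cross = 11·64.5000 = 709.5000
edge 8: (4.5,34.5)→(0.5,28)  cross = 4.5·28 − 0.5·34.5 = 108.7500; (r_i+r_j)·cross = 5·108.7500 = 543.7500
Σcross = 836.2500 → A = |Σcross|/2 = 418.1250 mm²
Σ(r_i+r_j)·cross = 25789.5000 → first moment M = |Σ|/6 = 4298.2500
R_c = M/A = 4298.2500/418.1250 = 10.2798 mm
θ = 232° = 4.049164 rad
V = θ·R_c·A = 4.049164·10.2798·418.1250 = 17404.319 mm³

Volume = 17404.319 mm³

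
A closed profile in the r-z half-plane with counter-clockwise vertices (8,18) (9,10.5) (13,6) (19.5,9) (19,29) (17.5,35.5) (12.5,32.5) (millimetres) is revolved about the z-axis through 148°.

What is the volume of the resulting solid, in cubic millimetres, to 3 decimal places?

Volume = 9116.253 mm³

Profile (r,z), 7 vertices: (8,18) (9,10.5) (13,6) (19.5,9) (19,29) (17.5,35.5) (12.5,32.5)
edge 0: (8,18)→(9,10.5)  cross = 8·10.5 − 9·18 = -78.0000; (r_i+r_j)·cross = 17·-78.0000 = -1326.0000
edge 1: (9,10.5)→(13,6)  cross = 9·6 − 13·10.5 = -82.5000; (r_i+r_j)·cross = 22·-82.5000 = -1815.0000
edge 2: (13,6)→(19.5,9)  cross = 13·9 − 19.5·6 = 0.0000; (r_i+r_j)·cross = 32.5·0.0000 = 0.0000
edge 3: (19.5,9)→(19,29)  cross = 19.5·29 − 19·9 = 394.5000; (r_i+r_j)·cross = 38.5·394.5000 = 15188.2500
edge 4: (19,29)→(17.5,35.5)  cross = 19·35.5 − 17.5·29 = 167.0000; (r_i+r_j)·cross = 36.5·167.0000 = 6095.5000
edge 5: (17.5,35.5)→(12.5,32.5)  cross = 17.5·32.5 − 12.5·35.5 = 125.0000; (r_i+r_j)·cross = 30·125.0000 = 3750.0000
edge 6: (12.5,32.5)→(8,18)  cross = 12.5·18 − 8·32.5 = -35.0000; (r_i+r_j)·cross = 20.5·-35.0000 = -717.5000
Σcross = 491.0000 → A = |Σcross|/2 = 245.5000 mm²
Σ(r_i+r_j)·cross = 21175.2500 → first moment M = |Σ|/6 = 3529.2083
R_c = M/A = 3529.2083/245.5000 = 14.3756 mm
θ = 148° = 2.583087 rad
V = θ·R_c·A = 2.583087·14.3756·245.5000 = 9116.253 mm³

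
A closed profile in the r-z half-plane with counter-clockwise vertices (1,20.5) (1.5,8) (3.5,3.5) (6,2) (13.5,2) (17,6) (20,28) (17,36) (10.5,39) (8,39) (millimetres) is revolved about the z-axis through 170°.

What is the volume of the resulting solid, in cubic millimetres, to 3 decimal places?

Profile (r,z), 10 vertices: (1,20.5) (1.5,8) (3.5,3.5) (6,2) (13.5,2) (17,6) (20,28) (17,36) (10.5,39) (8,39)
edge 0: (1,20.5)→(1.5,8)  cross = 1·8 − 1.5·20.5 = -22.7500; (r_i+r_j)·cross = 2.5·-22.7500 = -56.8750
edge 1: (1.5,8)→(3.5,3.5)  cross = 1.5·3.5 − 3.5·8 = -22.7500; (r_i+r_j)·cross = 5·-22.7500 = -113.7500
edge 2: (3.5,3.5)→(6,2)  cross = 3.5·2 − 6·3.5 = -14.0000; (r_i+r_j)·cross = 9.5·-14.0000 = -133.0000
edge 3: (6,2)→(13.5,2)  cross = 6·2 − 13.5·2 = -15.0000; (r_i+r_j)·cross = 19.5·-15.0000 = -292.5000
edge 4: (13.5,2)→(17,6)  cross = 13.5·6 − 17·2 = 47.0000; (r_i+r_j)·cross = 30.5·47.0000 = 1433.5000
edge 5: (17,6)→(20,28)  cross = 17·28 − 20·6 = 356.0000; (r_i+r_j)·cross = 37·356.0000 = 13172.0000
edge 6: (20,28)→(17,36)  cross = 20·36 − 17·28 = 244.0000; (r_i+r_j)·cross = 37·244.0000 = 9028.0000
edge 7: (17,36)→(10.5,39)  cross = 17·39 − 10.5·36 = 285.0000; (r_i+r_j)·cross = 27.5·285.0000 = 7837.5000
edge 8: (10.5,39)→(8,39)  cross = 10.5·39 − 8·39 = 97.5000; (r_i+r_j)·cross = 18.5·97.5000 = 1803.7500
edge 9: (8,39)→(1,20.5)  cross = 8·20.5 − 1·39 = 125.0000; (r_i+r_j)·cross = 9·125.0000 = 1125.0000
Σcross = 1080.0000 → A = |Σcross|/2 = 540.0000 mm²
Σ(r_i+r_j)·cross = 33803.6250 → first moment M = |Σ|/6 = 5633.9375
R_c = M/A = 5633.9375/540.0000 = 10.4332 mm
θ = 170° = 2.967060 rad
V = θ·R_c·A = 2.967060·10.4332·540.0000 = 16716.229 mm³

Volume = 16716.229 mm³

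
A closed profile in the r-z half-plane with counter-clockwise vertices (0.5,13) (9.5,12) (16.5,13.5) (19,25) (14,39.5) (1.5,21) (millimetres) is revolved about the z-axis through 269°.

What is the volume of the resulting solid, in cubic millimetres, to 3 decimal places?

Volume = 15197.996 mm³

Profile (r,z), 6 vertices: (0.5,13) (9.5,12) (16.5,13.5) (19,25) (14,39.5) (1.5,21)
edge 0: (0.5,13)→(9.5,12)  cross = 0.5·12 − 9.5·13 = -117.5000; (r_i+r_j)·cross = 10·-117.5000 = -1175.0000
edge 1: (9.5,12)→(16.5,13.5)  cross = 9.5·13.5 − 16.5·12 = -69.7500; (r_i+r_j)·cross = 26·-69.7500 = -1813.5000
edge 2: (16.5,13.5)→(19,25)  cross = 16.5·25 − 19·13.5 = 156.0000; (r_i+r_j)·cross = 35.5·156.0000 = 5538.0000
edge 3: (19,25)→(14,39.5)  cross = 19·39.5 − 14·25 = 400.5000; (r_i+r_j)·cross = 33·400.5000 = 13216.5000
edge 4: (14,39.5)→(1.5,21)  cross = 14·21 − 1.5·39.5 = 234.7500; (r_i+r_j)·cross = 15.5·234.7500 = 3638.6250
edge 5: (1.5,21)→(0.5,13)  cross = 1.5·13 − 0.5·21 = 9.0000; (r_i+r_j)·cross = 2·9.0000 = 18.0000
Σcross = 613.0000 → A = |Σcross|/2 = 306.5000 mm²
Σ(r_i+r_j)·cross = 19422.6250 → first moment M = |Σ|/6 = 3237.1042
R_c = M/A = 3237.1042/306.5000 = 10.5615 mm
θ = 269° = 4.694936 rad
V = θ·R_c·A = 4.694936·10.5615·306.5000 = 15197.996 mm³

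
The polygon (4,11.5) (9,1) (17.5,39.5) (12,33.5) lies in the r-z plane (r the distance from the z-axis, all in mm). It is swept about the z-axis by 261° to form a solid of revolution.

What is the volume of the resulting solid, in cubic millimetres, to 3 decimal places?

Profile (r,z), 4 vertices: (4,11.5) (9,1) (17.5,39.5) (12,33.5)
edge 0: (4,11.5)→(9,1)  cross = 4·1 − 9·11.5 = -99.5000; (r_i+r_j)·cross = 13·-99.5000 = -1293.5000
edge 1: (9,1)→(17.5,39.5)  cross = 9·39.5 − 17.5·1 = 338.0000; (r_i+r_j)·cross = 26.5·338.0000 = 8957.0000
edge 2: (17.5,39.5)→(12,33.5)  cross = 17.5·33.5 − 12·39.5 = 112.2500; (r_i+r_j)·cross = 29.5·112.2500 = 3311.3750
edge 3: (12,33.5)→(4,11.5)  cross = 12·11.5 − 4·33.5 = 4.0000; (r_i+r_j)·cross = 16·4.0000 = 64.0000
Σcross = 354.7500 → A = |Σcross|/2 = 177.3750 mm²
Σ(r_i+r_j)·cross = 11038.8750 → first moment M = |Σ|/6 = 1839.8125
R_c = M/A = 1839.8125/177.3750 = 10.3724 mm
θ = 261° = 4.555309 rad
V = θ·R_c·A = 4.555309·10.3724·177.3750 = 8380.915 mm³

Volume = 8380.915 mm³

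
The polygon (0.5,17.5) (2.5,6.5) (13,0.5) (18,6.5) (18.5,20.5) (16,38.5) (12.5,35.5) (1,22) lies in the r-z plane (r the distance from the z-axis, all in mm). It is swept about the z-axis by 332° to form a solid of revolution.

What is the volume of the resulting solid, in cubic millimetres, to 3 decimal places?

Profile (r,z), 8 vertices: (0.5,17.5) (2.5,6.5) (13,0.5) (18,6.5) (18.5,20.5) (16,38.5) (12.5,35.5) (1,22)
edge 0: (0.5,17.5)→(2.5,6.5)  cross = 0.5·6.5 − 2.5·17.5 = -40.5000; (r_i+r_j)·cross = 3·-40.5000 = -121.5000
edge 1: (2.5,6.5)→(13,0.5)  cross = 2.5·0.5 − 13·6.5 = -83.2500; (r_i+r_j)·cross = 15.5·-83.2500 = -1290.3750
edge 2: (13,0.5)→(18,6.5)  cross = 13·6.5 − 18·0.5 = 75.5000; (r_i+r_j)·cross = 31·75.5000 = 2340.5000
edge 3: (18,6.5)→(18.5,20.5)  cross = 18·20.5 − 18.5·6.5 = 248.7500; (r_i+r_j)·cross = 36.5·248.7500 = 9079.3750
edge 4: (18.5,20.5)→(16,38.5)  cross = 18.5·38.5 − 16·20.5 = 384.2500; (r_i+r_j)·cross = 34.5·384.2500 = 13256.6250
edge 5: (16,38.5)→(12.5,35.5)  cross = 16·35.5 − 12.5·38.5 = 86.7500; (r_i+r_j)·cross = 28.5·86.7500 = 2472.3750
edge 6: (12.5,35.5)→(1,22)  cross = 12.5·22 − 1·35.5 = 239.5000; (r_i+r_j)·cross = 13.5·239.5000 = 3233.2500
edge 7: (1,22)→(0.5,17.5)  cross = 1·17.5 − 0.5·22 = 6.5000; (r_i+r_j)·cross = 1.5·6.5000 = 9.7500
Σcross = 917.5000 → A = |Σcross|/2 = 458.7500 mm²
Σ(r_i+r_j)·cross = 28980.0000 → first moment M = |Σ|/6 = 4830.0000
R_c = M/A = 4830.0000/458.7500 = 10.5286 mm
θ = 332° = 5.794493 rad
V = θ·R_c·A = 5.794493·10.5286·458.7500 = 27987.402 mm³

Volume = 27987.402 mm³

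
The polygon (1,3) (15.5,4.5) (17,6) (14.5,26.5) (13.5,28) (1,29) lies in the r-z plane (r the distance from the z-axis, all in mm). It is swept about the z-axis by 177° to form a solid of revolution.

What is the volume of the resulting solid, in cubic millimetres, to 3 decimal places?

Volume = 9197.290 mm³

Profile (r,z), 6 vertices: (1,3) (15.5,4.5) (17,6) (14.5,26.5) (13.5,28) (1,29)
edge 0: (1,3)→(15.5,4.5)  cross = 1·4.5 − 15.5·3 = -42.0000; (r_i+r_j)·cross = 16.5·-42.0000 = -693.0000
edge 1: (15.5,4.5)→(17,6)  cross = 15.5·6 − 17·4.5 = 16.5000; (r_i+r_j)·cross = 32.5·16.5000 = 536.2500
edge 2: (17,6)→(14.5,26.5)  cross = 17·26.5 − 14.5·6 = 363.5000; (r_i+r_j)·cross = 31.5·363.5000 = 11450.2500
edge 3: (14.5,26.5)→(13.5,28)  cross = 14.5·28 − 13.5·26.5 = 48.2500; (r_i+r_j)·cross = 28·48.2500 = 1351.0000
edge 4: (13.5,28)→(1,29)  cross = 13.5·29 − 1·28 = 363.5000; (r_i+r_j)·cross = 14.5·363.5000 = 5270.7500
edge 5: (1,29)→(1,3)  cross = 1·3 − 1·29 = -26.0000; (r_i+r_j)·cross = 2·-26.0000 = -52.0000
Σcross = 723.7500 → A = |Σcross|/2 = 361.8750 mm²
Σ(r_i+r_j)·cross = 17863.2500 → first moment M = |Σ|/6 = 2977.2083
R_c = M/A = 2977.2083/361.8750 = 8.2272 mm
θ = 177° = 3.089233 rad
V = θ·R_c·A = 3.089233·8.2272·361.8750 = 9197.290 mm³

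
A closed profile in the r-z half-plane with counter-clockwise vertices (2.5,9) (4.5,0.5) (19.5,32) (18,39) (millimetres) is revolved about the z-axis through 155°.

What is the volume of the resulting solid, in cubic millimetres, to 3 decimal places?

Profile (r,z), 4 vertices: (2.5,9) (4.5,0.5) (19.5,32) (18,39)
edge 0: (2.5,9)→(4.5,0.5)  cross = 2.5·0.5 − 4.5·9 = -39.2500; (r_i+r_j)·cross = 7·-39.2500 = -274.7500
edge 1: (4.5,0.5)→(19.5,32)  cross = 4.5·32 − 19.5·0.5 = 134.2500; (r_i+r_j)·cross = 24·134.2500 = 3222.0000
edge 2: (19.5,32)→(18,39)  cross = 19.5·39 − 18·32 = 184.5000; (r_i+r_j)·cross = 37.5·184.5000 = 6918.7500
edge 3: (18,39)→(2.5,9)  cross = 18·9 − 2.5·39 = 64.5000; (r_i+r_j)·cross = 20.5·64.5000 = 1322.2500
Σcross = 344.0000 → A = |Σcross|/2 = 172.0000 mm²
Σ(r_i+r_j)·cross = 11188.2500 → first moment M = |Σ|/6 = 1864.7083
R_c = M/A = 1864.7083/172.0000 = 10.8413 mm
θ = 155° = 2.705260 rad
V = θ·R_c·A = 2.705260·10.8413·172.0000 = 5044.522 mm³

Volume = 5044.522 mm³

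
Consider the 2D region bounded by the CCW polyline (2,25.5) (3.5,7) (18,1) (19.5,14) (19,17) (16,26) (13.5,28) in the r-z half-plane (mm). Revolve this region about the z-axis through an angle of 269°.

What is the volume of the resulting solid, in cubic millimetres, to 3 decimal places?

Profile (r,z), 7 vertices: (2,25.5) (3.5,7) (18,1) (19.5,14) (19,17) (16,26) (13.5,28)
edge 0: (2,25.5)→(3.5,7)  cross = 2·7 − 3.5·25.5 = -75.2500; (r_i+r_j)·cross = 5.5·-75.2500 = -413.8750
edge 1: (3.5,7)→(18,1)  cross = 3.5·1 − 18·7 = -122.5000; (r_i+r_j)·cross = 21.5·-122.5000 = -2633.7500
edge 2: (18,1)→(19.5,14)  cross = 18·14 − 19.5·1 = 232.5000; (r_i+r_j)·cross = 37.5·232.5000 = 8718.7500
edge 3: (19.5,14)→(19,17)  cross = 19.5·17 − 19·14 = 65.5000; (r_i+r_j)·cross = 38.5·65.5000 = 2521.7500
edge 4: (19,17)→(16,26)  cross = 19·26 − 16·17 = 222.0000; (r_i+r_j)·cross = 35·222.0000 = 7770.0000
edge 5: (16,26)→(13.5,28)  cross = 16·28 − 13.5·26 = 97.0000; (r_i+r_j)·cross = 29.5·97.0000 = 2861.5000
edge 6: (13.5,28)→(2,25.5)  cross = 13.5·25.5 − 2·28 = 288.2500; (r_i+r_j)·cross = 15.5·288.2500 = 4467.8750
Σcross = 707.5000 → A = |Σcross|/2 = 353.7500 mm²
Σ(r_i+r_j)·cross = 23292.2500 → first moment M = |Σ|/6 = 3882.0417
R_c = M/A = 3882.0417/353.7500 = 10.9740 mm
θ = 269° = 4.694936 rad
V = θ·R_c·A = 4.694936·10.9740·353.7500 = 18225.936 mm³

Volume = 18225.936 mm³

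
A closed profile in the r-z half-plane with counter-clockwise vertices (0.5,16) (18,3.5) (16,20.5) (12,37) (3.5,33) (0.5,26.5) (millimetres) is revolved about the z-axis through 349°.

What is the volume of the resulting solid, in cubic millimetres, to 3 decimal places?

Profile (r,z), 6 vertices: (0.5,16) (18,3.5) (16,20.5) (12,37) (3.5,33) (0.5,26.5)
edge 0: (0.5,16)→(18,3.5)  cross = 0.5·3.5 − 18·16 = -286.2500; (r_i+r_j)·cross = 18.5·-286.2500 = -5295.6250
edge 1: (18,3.5)→(16,20.5)  cross = 18·20.5 − 16·3.5 = 313.0000; (r_i+r_j)·cross = 34·313.0000 = 10642.0000
edge 2: (16,20.5)→(12,37)  cross = 16·37 − 12·20.5 = 346.0000; (r_i+r_j)·cross = 28·346.0000 = 9688.0000
edge 3: (12,37)→(3.5,33)  cross = 12·33 − 3.5·37 = 266.5000; (r_i+r_j)·cross = 15.5·266.5000 = 4130.7500
edge 4: (3.5,33)→(0.5,26.5)  cross = 3.5·26.5 − 0.5·33 = 76.2500; (r_i+r_j)·cross = 4·76.2500 = 305.0000
edge 5: (0.5,26.5)→(0.5,16)  cross = 0.5·16 − 0.5·26.5 = -5.2500; (r_i+r_j)·cross = 1·-5.2500 = -5.2500
Σcross = 710.2500 → A = |Σcross|/2 = 355.1250 mm²
Σ(r_i+r_j)·cross = 19464.8750 → first moment M = |Σ|/6 = 3244.1458
R_c = M/A = 3244.1458/355.1250 = 9.1352 mm
θ = 349° = 6.091199 rad
V = θ·R_c·A = 6.091199·9.1352·355.1250 = 19760.738 mm³

Volume = 19760.738 mm³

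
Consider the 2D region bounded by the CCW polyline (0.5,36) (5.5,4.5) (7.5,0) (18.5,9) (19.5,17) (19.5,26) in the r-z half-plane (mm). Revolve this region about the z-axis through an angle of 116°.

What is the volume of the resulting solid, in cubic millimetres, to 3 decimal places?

Profile (r,z), 6 vertices: (0.5,36) (5.5,4.5) (7.5,0) (18.5,9) (19.5,17) (19.5,26)
edge 0: (0.5,36)→(5.5,4.5)  cross = 0.5·4.5 − 5.5·36 = -195.7500; (r_i+r_j)·cross = 6·-195.7500 = -1174.5000
edge 1: (5.5,4.5)→(7.5,0)  cross = 5.5·0 − 7.5·4.5 = -33.7500; (r_i+r_j)·cross = 13·-33.7500 = -438.7500
edge 2: (7.5,0)→(18.5,9)  cross = 7.5·9 − 18.5·0 = 67.5000; (r_i+r_j)·cross = 26·67.5000 = 1755.0000
edge 3: (18.5,9)→(19.5,17)  cross = 18.5·17 − 19.5·9 = 139.0000; (r_i+r_j)·cross = 38·139.0000 = 5282.0000
edge 4: (19.5,17)→(19.5,26)  cross = 19.5·26 − 19.5·17 = 175.5000; (r_i+r_j)·cross = 39·175.5000 = 6844.5000
edge 5: (19.5,26)→(0.5,36)  cross = 19.5·36 − 0.5·26 = 689.0000; (r_i+r_j)·cross = 20·689.0000 = 13780.0000
Σcross = 841.5000 → A = |Σcross|/2 = 420.7500 mm²
Σ(r_i+r_j)·cross = 26048.2500 → first moment M = |Σ|/6 = 4341.3750
R_c = M/A = 4341.3750/420.7500 = 10.3182 mm
θ = 116° = 2.024582 rad
V = θ·R_c·A = 2.024582·10.3182·420.7500 = 8789.469 mm³

Volume = 8789.469 mm³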